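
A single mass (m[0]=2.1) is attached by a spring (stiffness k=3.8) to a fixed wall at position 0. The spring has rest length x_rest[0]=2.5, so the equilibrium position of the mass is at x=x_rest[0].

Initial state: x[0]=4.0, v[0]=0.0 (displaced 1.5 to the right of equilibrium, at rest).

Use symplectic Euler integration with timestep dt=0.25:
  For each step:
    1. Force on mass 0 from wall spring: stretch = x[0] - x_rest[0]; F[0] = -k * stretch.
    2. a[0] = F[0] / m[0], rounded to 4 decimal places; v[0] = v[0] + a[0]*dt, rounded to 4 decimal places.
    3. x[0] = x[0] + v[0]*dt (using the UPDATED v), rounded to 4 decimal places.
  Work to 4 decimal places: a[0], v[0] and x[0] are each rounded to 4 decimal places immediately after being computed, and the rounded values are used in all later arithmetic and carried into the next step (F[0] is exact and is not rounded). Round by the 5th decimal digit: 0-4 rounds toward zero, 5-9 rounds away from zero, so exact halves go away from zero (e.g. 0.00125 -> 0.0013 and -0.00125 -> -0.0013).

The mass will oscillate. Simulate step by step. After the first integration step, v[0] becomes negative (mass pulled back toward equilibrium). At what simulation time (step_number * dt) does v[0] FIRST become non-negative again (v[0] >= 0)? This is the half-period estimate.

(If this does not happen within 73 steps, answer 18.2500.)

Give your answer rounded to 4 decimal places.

Step 0: x=[4.0000] v=[0.0000]
Step 1: x=[3.8304] v=[-0.6786]
Step 2: x=[3.5103] v=[-1.2805]
Step 3: x=[3.0759] v=[-1.7376]
Step 4: x=[2.5764] v=[-1.9981]
Step 5: x=[2.0682] v=[-2.0327]
Step 6: x=[1.6089] v=[-1.8374]
Step 7: x=[1.2503] v=[-1.4343]
Step 8: x=[1.0331] v=[-0.8690]
Step 9: x=[0.9818] v=[-0.2054]
Step 10: x=[1.1022] v=[0.4814]
First v>=0 after going negative at step 10, time=2.5000

Answer: 2.5000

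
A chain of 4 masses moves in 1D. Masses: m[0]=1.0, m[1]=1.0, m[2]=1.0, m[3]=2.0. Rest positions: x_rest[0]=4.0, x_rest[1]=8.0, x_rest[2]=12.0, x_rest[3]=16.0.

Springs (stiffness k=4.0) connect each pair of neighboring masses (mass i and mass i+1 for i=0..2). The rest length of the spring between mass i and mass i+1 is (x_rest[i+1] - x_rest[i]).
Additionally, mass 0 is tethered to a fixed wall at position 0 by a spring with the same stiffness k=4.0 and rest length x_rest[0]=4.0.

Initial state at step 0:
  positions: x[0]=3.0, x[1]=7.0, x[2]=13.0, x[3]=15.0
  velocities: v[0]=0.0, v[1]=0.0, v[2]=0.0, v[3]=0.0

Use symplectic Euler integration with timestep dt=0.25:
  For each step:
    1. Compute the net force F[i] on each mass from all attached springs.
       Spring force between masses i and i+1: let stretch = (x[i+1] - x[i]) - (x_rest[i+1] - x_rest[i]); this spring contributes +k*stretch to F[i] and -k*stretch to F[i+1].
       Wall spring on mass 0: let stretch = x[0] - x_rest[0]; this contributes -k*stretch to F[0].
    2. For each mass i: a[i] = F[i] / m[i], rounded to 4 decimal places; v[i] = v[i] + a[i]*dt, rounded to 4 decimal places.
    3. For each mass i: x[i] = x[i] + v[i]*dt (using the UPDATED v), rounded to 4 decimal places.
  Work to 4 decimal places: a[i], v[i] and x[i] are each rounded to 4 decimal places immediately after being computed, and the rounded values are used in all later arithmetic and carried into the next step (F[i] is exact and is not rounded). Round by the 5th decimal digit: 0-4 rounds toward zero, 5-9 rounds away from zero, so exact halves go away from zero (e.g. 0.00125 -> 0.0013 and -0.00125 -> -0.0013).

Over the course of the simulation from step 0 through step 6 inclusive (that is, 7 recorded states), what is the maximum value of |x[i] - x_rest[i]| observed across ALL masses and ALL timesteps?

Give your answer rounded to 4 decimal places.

Answer: 2.0547

Derivation:
Step 0: x=[3.0000 7.0000 13.0000 15.0000] v=[0.0000 0.0000 0.0000 0.0000]
Step 1: x=[3.2500 7.5000 12.0000 15.2500] v=[1.0000 2.0000 -4.0000 1.0000]
Step 2: x=[3.7500 8.0625 10.6875 15.5938] v=[2.0000 2.2500 -5.2500 1.3750]
Step 3: x=[4.3906 8.2031 9.9453 15.8243] v=[2.5625 0.5625 -2.9687 0.9219]
Step 4: x=[4.8867 7.8262 10.2373 15.8199] v=[1.9844 -1.5078 1.1681 -0.0176]
Step 5: x=[4.8960 7.3172 11.3222 15.6177] v=[0.0372 -2.0362 4.3396 -0.8089]
Step 6: x=[4.2866 7.2041 12.4797 15.3785] v=[-2.4376 -0.4524 4.6301 -0.9567]
Max displacement = 2.0547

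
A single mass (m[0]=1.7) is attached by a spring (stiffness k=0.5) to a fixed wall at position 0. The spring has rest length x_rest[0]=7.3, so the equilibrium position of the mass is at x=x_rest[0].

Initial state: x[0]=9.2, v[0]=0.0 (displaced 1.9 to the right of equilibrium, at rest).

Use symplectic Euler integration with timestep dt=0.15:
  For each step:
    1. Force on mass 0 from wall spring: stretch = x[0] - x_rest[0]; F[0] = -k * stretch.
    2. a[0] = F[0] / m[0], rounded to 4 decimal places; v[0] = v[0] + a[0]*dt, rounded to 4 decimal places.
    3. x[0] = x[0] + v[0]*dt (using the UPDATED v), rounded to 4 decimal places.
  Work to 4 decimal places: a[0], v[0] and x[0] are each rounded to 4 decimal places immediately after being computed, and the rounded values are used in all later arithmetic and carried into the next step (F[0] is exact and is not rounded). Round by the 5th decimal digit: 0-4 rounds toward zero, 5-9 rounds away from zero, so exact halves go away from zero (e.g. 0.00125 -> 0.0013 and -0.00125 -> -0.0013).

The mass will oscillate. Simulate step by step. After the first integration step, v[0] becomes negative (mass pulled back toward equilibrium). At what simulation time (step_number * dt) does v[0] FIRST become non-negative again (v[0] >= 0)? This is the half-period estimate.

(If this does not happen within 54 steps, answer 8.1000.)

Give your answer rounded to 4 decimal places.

Step 0: x=[9.2000] v=[0.0000]
Step 1: x=[9.1874] v=[-0.0838]
Step 2: x=[9.1623] v=[-0.1671]
Step 3: x=[9.1249] v=[-0.2493]
Step 4: x=[9.0754] v=[-0.3298]
Step 5: x=[9.0142] v=[-0.4081]
Step 6: x=[8.9416] v=[-0.4837]
Step 7: x=[8.8582] v=[-0.5561]
Step 8: x=[8.7645] v=[-0.6248]
Step 9: x=[8.6611] v=[-0.6894]
Step 10: x=[8.5487] v=[-0.7494]
Step 11: x=[8.4280] v=[-0.8045]
Step 12: x=[8.2999] v=[-0.8543]
Step 13: x=[8.1651] v=[-0.8984]
Step 14: x=[8.0246] v=[-0.9366]
Step 15: x=[7.8793] v=[-0.9686]
Step 16: x=[7.7302] v=[-0.9942]
Step 17: x=[7.5782] v=[-1.0132]
Step 18: x=[7.4244] v=[-1.0255]
Step 19: x=[7.2698] v=[-1.0310]
Step 20: x=[7.1153] v=[-1.0297]
Step 21: x=[6.9621] v=[-1.0216]
Step 22: x=[6.8111] v=[-1.0067]
Step 23: x=[6.6633] v=[-0.9851]
Step 24: x=[6.5198] v=[-0.9570]
Step 25: x=[6.3814] v=[-0.9226]
Step 26: x=[6.2491] v=[-0.8821]
Step 27: x=[6.1237] v=[-0.8357]
Step 28: x=[6.0061] v=[-0.7838]
Step 29: x=[5.8971] v=[-0.7267]
Step 30: x=[5.7974] v=[-0.6648]
Step 31: x=[5.7076] v=[-0.5985]
Step 32: x=[5.6284] v=[-0.5282]
Step 33: x=[5.5602] v=[-0.4545]
Step 34: x=[5.5035] v=[-0.3777]
Step 35: x=[5.4587] v=[-0.2984]
Step 36: x=[5.4261] v=[-0.2172]
Step 37: x=[5.4059] v=[-0.1345]
Step 38: x=[5.3983] v=[-0.0509]
Step 39: x=[5.4033] v=[0.0330]
First v>=0 after going negative at step 39, time=5.8500

Answer: 5.8500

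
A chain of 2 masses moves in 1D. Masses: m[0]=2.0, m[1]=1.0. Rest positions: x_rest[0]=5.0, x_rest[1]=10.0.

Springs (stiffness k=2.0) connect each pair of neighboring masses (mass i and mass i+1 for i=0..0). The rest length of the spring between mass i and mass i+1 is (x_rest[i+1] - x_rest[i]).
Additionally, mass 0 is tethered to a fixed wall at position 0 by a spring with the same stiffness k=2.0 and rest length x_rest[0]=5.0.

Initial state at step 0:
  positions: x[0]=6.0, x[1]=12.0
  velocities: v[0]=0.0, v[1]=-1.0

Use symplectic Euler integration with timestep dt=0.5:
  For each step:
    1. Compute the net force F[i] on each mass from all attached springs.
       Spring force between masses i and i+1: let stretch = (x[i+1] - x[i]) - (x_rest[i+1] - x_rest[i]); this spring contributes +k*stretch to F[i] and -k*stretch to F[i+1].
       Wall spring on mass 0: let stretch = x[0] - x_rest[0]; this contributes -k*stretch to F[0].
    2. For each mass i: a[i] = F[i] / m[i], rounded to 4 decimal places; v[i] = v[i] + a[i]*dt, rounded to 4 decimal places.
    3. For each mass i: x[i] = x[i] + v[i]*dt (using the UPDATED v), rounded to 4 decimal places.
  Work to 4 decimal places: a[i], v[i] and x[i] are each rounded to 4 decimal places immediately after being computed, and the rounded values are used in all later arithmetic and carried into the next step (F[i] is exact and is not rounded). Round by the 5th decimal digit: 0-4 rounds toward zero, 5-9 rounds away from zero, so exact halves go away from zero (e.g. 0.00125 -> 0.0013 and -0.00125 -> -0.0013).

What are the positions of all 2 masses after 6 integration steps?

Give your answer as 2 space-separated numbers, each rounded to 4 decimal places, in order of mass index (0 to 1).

Step 0: x=[6.0000 12.0000] v=[0.0000 -1.0000]
Step 1: x=[6.0000 11.0000] v=[0.0000 -2.0000]
Step 2: x=[5.7500 10.0000] v=[-0.5000 -2.0000]
Step 3: x=[5.1250 9.3750] v=[-1.2500 -1.2500]
Step 4: x=[4.2813 9.1250] v=[-1.6875 -0.5000]
Step 5: x=[3.5782 8.9532] v=[-1.4063 -0.3437]
Step 6: x=[3.3243 8.5939] v=[-0.5079 -0.7187]

Answer: 3.3243 8.5939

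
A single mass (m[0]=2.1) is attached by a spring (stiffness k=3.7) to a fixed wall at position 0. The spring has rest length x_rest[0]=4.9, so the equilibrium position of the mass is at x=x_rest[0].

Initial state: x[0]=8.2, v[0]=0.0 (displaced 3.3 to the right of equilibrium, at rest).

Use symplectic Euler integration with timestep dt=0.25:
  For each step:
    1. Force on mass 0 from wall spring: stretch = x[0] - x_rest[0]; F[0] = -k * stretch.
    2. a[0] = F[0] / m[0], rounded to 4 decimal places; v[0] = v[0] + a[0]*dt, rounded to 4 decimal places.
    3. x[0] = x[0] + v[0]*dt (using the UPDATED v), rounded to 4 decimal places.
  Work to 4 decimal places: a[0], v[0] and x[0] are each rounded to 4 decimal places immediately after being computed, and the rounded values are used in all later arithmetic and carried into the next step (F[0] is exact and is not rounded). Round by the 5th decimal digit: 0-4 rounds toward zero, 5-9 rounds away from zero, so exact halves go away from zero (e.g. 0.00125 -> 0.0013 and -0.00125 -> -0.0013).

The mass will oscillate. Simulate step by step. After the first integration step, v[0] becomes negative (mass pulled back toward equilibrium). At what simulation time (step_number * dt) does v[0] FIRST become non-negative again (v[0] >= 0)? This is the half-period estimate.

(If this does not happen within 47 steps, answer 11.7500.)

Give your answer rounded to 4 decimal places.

Step 0: x=[8.2000] v=[0.0000]
Step 1: x=[7.8366] v=[-1.4536]
Step 2: x=[7.1498] v=[-2.7471]
Step 3: x=[6.2153] v=[-3.7381]
Step 4: x=[5.1359] v=[-4.3175]
Step 5: x=[4.0306] v=[-4.4214]
Step 6: x=[3.0210] v=[-4.0385]
Step 7: x=[2.2183] v=[-3.2109]
Step 8: x=[1.7109] v=[-2.0297]
Step 9: x=[1.5547] v=[-0.6250]
Step 10: x=[1.7668] v=[0.8485]
First v>=0 after going negative at step 10, time=2.5000

Answer: 2.5000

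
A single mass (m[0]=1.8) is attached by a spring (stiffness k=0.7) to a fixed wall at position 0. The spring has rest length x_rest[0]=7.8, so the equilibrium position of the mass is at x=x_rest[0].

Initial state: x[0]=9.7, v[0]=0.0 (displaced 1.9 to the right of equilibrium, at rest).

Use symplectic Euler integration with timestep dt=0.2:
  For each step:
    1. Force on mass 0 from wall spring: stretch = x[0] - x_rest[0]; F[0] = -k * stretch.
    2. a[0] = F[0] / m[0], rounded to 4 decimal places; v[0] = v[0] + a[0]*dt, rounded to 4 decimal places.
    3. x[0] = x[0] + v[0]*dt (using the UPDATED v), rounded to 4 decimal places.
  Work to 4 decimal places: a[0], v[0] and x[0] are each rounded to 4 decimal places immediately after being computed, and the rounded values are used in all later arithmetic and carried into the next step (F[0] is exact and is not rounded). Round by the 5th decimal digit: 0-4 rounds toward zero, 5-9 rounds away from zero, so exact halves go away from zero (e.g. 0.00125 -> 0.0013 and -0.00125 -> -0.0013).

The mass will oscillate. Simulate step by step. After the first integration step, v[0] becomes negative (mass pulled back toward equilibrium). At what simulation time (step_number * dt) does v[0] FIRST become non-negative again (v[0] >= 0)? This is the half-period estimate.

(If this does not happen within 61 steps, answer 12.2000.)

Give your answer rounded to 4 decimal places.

Answer: 5.2000

Derivation:
Step 0: x=[9.7000] v=[0.0000]
Step 1: x=[9.6704] v=[-0.1478]
Step 2: x=[9.6117] v=[-0.2933]
Step 3: x=[9.5249] v=[-0.4342]
Step 4: x=[9.4112] v=[-0.5684]
Step 5: x=[9.2725] v=[-0.6937]
Step 6: x=[9.1109] v=[-0.8082]
Step 7: x=[8.9289] v=[-0.9102]
Step 8: x=[8.7293] v=[-0.9980]
Step 9: x=[8.5152] v=[-1.0703]
Step 10: x=[8.2900] v=[-1.1259]
Step 11: x=[8.0572] v=[-1.1640]
Step 12: x=[7.8204] v=[-1.1840]
Step 13: x=[7.5833] v=[-1.1856]
Step 14: x=[7.3496] v=[-1.1687]
Step 15: x=[7.1229] v=[-1.1337]
Step 16: x=[6.9067] v=[-1.0810]
Step 17: x=[6.7044] v=[-1.0115]
Step 18: x=[6.5191] v=[-0.9263]
Step 19: x=[6.3538] v=[-0.8267]
Step 20: x=[6.2110] v=[-0.7142]
Step 21: x=[6.0929] v=[-0.5906]
Step 22: x=[6.0013] v=[-0.4578]
Step 23: x=[5.9377] v=[-0.3179]
Step 24: x=[5.9031] v=[-0.1731]
Step 25: x=[5.8980] v=[-0.0256]
Step 26: x=[5.9225] v=[0.1223]
First v>=0 after going negative at step 26, time=5.2000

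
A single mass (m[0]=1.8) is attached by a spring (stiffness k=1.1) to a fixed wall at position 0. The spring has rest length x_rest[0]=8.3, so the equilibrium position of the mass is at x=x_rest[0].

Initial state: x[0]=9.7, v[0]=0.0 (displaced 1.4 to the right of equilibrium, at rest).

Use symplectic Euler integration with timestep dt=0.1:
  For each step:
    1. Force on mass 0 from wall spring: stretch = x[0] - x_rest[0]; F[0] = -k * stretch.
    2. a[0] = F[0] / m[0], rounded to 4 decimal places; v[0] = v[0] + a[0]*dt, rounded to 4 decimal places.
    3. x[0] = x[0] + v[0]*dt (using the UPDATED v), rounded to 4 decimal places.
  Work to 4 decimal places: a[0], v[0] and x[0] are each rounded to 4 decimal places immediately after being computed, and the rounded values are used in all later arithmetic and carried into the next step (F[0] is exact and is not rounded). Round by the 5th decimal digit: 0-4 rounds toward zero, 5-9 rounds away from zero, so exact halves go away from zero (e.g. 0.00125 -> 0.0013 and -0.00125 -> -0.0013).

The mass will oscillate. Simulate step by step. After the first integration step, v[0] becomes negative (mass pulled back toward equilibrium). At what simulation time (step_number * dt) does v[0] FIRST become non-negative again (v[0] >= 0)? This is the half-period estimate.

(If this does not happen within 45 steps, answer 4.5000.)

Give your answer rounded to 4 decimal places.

Step 0: x=[9.7000] v=[0.0000]
Step 1: x=[9.6914] v=[-0.0856]
Step 2: x=[9.6743] v=[-0.1706]
Step 3: x=[9.6488] v=[-0.2546]
Step 4: x=[9.6151] v=[-0.3370]
Step 5: x=[9.5734] v=[-0.4174]
Step 6: x=[9.5239] v=[-0.4952]
Step 7: x=[9.4669] v=[-0.5700]
Step 8: x=[9.4028] v=[-0.6413]
Step 9: x=[9.3319] v=[-0.7087]
Step 10: x=[9.2547] v=[-0.7718]
Step 11: x=[9.1717] v=[-0.8301]
Step 12: x=[9.0834] v=[-0.8834]
Step 13: x=[8.9903] v=[-0.9313]
Step 14: x=[8.8930] v=[-0.9735]
Step 15: x=[8.7920] v=[-1.0097]
Step 16: x=[8.6880] v=[-1.0398]
Step 17: x=[8.5817] v=[-1.0635]
Step 18: x=[8.4736] v=[-1.0807]
Step 19: x=[8.3645] v=[-1.0913]
Step 20: x=[8.2550] v=[-1.0952]
Step 21: x=[8.1458] v=[-1.0925]
Step 22: x=[8.0375] v=[-1.0831]
Step 23: x=[7.9308] v=[-1.0671]
Step 24: x=[7.8264] v=[-1.0445]
Step 25: x=[7.7248] v=[-1.0156]
Step 26: x=[7.6268] v=[-0.9805]
Step 27: x=[7.5329] v=[-0.9394]
Step 28: x=[7.4437] v=[-0.8925]
Step 29: x=[7.3597] v=[-0.8402]
Step 30: x=[7.2814] v=[-0.7827]
Step 31: x=[7.2094] v=[-0.7205]
Step 32: x=[7.1440] v=[-0.6539]
Step 33: x=[7.0857] v=[-0.5833]
Step 34: x=[7.0348] v=[-0.5091]
Step 35: x=[6.9916] v=[-0.4318]
Step 36: x=[6.9564] v=[-0.3518]
Step 37: x=[6.9294] v=[-0.2697]
Step 38: x=[6.9108] v=[-0.1859]
Step 39: x=[6.9007] v=[-0.1010]
Step 40: x=[6.8992] v=[-0.0155]
Step 41: x=[6.9062] v=[0.0701]
First v>=0 after going negative at step 41, time=4.1000

Answer: 4.1000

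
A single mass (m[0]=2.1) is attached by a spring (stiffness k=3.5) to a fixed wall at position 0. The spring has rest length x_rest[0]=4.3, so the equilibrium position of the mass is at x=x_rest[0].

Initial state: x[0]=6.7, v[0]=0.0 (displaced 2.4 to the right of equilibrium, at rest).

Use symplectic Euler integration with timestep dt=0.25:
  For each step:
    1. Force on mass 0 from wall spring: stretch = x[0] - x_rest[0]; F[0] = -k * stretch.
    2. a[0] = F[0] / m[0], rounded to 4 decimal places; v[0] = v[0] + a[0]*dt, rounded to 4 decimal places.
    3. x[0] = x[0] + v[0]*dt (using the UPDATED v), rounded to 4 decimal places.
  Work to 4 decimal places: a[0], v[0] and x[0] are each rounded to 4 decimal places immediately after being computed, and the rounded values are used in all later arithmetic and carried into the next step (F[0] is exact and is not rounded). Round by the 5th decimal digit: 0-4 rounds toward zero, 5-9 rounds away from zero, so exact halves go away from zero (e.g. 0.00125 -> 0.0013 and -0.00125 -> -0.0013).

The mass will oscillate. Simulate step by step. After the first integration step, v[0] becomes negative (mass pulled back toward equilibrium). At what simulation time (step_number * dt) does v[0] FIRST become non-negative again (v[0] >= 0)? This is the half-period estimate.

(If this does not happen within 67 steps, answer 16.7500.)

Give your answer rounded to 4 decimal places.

Step 0: x=[6.7000] v=[0.0000]
Step 1: x=[6.4500] v=[-1.0000]
Step 2: x=[5.9761] v=[-1.8958]
Step 3: x=[5.3276] v=[-2.5942]
Step 4: x=[4.5720] v=[-3.0224]
Step 5: x=[3.7881] v=[-3.1357]
Step 6: x=[3.0575] v=[-2.9224]
Step 7: x=[2.4563] v=[-2.4047]
Step 8: x=[2.0472] v=[-1.6365]
Step 9: x=[1.8728] v=[-0.6978]
Step 10: x=[1.9512] v=[0.3135]
First v>=0 after going negative at step 10, time=2.5000

Answer: 2.5000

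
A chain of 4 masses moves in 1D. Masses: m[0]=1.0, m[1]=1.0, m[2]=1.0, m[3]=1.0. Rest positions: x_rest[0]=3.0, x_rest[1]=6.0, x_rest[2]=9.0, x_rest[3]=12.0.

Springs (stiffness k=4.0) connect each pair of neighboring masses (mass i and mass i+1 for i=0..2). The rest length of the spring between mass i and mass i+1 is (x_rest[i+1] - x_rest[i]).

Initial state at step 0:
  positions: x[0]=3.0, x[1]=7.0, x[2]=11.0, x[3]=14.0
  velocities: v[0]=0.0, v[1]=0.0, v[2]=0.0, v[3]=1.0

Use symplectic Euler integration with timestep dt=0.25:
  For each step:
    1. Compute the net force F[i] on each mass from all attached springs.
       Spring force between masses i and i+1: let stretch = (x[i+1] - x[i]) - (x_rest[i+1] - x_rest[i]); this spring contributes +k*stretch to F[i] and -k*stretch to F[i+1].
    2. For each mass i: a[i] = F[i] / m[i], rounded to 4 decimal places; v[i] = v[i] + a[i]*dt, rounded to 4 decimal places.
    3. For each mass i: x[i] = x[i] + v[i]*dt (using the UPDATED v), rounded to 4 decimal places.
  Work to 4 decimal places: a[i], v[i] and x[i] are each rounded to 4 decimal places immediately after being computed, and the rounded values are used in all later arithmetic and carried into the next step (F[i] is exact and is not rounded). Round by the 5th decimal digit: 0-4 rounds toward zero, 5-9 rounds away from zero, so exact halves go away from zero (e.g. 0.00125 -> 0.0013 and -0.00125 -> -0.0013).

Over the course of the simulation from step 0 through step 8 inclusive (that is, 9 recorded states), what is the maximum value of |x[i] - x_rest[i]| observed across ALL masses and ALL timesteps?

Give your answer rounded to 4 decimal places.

Answer: 2.5622

Derivation:
Step 0: x=[3.0000 7.0000 11.0000 14.0000] v=[0.0000 0.0000 0.0000 1.0000]
Step 1: x=[3.2500 7.0000 10.7500 14.2500] v=[1.0000 0.0000 -1.0000 1.0000]
Step 2: x=[3.6875 7.0000 10.4375 14.3750] v=[1.7500 0.0000 -1.2500 0.5000]
Step 3: x=[4.2031 7.0313 10.2500 14.2656] v=[2.0625 0.1250 -0.7500 -0.4375]
Step 4: x=[4.6758 7.1602 10.2617 13.9023] v=[1.8907 0.5155 0.0469 -1.4531]
Step 5: x=[5.0196 7.4434 10.4082 13.3789] v=[1.3751 1.1326 0.5860 -2.0937]
Step 6: x=[5.2193 7.8618 10.5562 12.8628] v=[0.7989 1.6736 0.5919 -2.0644]
Step 7: x=[5.3297 8.2932 10.6072 12.5201] v=[0.4414 1.7255 0.2041 -1.3710]
Step 8: x=[5.4309 8.5622 10.5580 12.4491] v=[0.4049 1.0760 -0.1970 -0.2839]
Max displacement = 2.5622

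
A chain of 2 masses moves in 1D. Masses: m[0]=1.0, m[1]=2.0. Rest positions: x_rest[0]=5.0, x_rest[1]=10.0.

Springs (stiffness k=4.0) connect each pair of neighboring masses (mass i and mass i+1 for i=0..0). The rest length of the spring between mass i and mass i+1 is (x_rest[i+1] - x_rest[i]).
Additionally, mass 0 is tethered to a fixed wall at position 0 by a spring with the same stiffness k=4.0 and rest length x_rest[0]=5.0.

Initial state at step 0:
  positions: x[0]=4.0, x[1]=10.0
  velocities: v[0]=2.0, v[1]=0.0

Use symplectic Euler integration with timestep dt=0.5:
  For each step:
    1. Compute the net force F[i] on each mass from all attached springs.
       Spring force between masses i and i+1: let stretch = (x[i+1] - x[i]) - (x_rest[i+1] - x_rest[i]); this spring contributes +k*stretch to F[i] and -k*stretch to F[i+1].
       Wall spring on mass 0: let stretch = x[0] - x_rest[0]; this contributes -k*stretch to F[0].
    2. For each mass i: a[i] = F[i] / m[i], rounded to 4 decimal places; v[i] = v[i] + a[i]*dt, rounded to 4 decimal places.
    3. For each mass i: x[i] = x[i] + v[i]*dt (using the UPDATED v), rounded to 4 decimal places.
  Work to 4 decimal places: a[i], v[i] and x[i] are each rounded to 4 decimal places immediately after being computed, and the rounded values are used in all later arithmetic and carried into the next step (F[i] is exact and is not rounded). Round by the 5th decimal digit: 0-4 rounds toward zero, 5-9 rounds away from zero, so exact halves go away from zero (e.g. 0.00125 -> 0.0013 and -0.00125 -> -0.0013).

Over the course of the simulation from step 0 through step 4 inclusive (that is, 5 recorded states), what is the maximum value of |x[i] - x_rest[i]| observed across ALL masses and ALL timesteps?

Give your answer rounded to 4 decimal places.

Step 0: x=[4.0000 10.0000] v=[2.0000 0.0000]
Step 1: x=[7.0000 9.5000] v=[6.0000 -1.0000]
Step 2: x=[5.5000 10.2500] v=[-3.0000 1.5000]
Step 3: x=[3.2500 11.1250] v=[-4.5000 1.7500]
Step 4: x=[5.6250 10.5625] v=[4.7500 -1.1250]
Max displacement = 2.0000

Answer: 2.0000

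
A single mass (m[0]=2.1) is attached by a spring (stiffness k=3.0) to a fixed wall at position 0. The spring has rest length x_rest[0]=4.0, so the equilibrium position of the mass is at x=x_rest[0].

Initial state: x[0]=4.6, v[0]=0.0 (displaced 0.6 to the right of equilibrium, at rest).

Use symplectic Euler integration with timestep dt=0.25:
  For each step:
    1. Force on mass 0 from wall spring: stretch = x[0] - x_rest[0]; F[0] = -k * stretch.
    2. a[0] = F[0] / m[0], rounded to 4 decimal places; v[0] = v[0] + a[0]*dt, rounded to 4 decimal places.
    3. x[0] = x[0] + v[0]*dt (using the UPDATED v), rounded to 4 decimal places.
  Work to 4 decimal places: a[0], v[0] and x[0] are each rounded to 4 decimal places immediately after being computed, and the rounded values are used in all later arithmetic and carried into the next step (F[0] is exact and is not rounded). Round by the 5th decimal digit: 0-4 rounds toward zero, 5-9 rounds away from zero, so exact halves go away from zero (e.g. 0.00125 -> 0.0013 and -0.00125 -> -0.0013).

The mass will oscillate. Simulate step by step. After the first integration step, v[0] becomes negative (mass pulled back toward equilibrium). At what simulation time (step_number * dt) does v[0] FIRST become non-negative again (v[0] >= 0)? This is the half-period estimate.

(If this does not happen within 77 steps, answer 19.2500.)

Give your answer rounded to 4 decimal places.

Step 0: x=[4.6000] v=[0.0000]
Step 1: x=[4.5464] v=[-0.2143]
Step 2: x=[4.4440] v=[-0.4095]
Step 3: x=[4.3020] v=[-0.5681]
Step 4: x=[4.1330] v=[-0.6760]
Step 5: x=[3.9521] v=[-0.7235]
Step 6: x=[3.7755] v=[-0.7064]
Step 7: x=[3.6190] v=[-0.6262]
Step 8: x=[3.4965] v=[-0.4901]
Step 9: x=[3.4189] v=[-0.3103]
Step 10: x=[3.3932] v=[-0.1028]
Step 11: x=[3.4217] v=[0.1139]
First v>=0 after going negative at step 11, time=2.7500

Answer: 2.7500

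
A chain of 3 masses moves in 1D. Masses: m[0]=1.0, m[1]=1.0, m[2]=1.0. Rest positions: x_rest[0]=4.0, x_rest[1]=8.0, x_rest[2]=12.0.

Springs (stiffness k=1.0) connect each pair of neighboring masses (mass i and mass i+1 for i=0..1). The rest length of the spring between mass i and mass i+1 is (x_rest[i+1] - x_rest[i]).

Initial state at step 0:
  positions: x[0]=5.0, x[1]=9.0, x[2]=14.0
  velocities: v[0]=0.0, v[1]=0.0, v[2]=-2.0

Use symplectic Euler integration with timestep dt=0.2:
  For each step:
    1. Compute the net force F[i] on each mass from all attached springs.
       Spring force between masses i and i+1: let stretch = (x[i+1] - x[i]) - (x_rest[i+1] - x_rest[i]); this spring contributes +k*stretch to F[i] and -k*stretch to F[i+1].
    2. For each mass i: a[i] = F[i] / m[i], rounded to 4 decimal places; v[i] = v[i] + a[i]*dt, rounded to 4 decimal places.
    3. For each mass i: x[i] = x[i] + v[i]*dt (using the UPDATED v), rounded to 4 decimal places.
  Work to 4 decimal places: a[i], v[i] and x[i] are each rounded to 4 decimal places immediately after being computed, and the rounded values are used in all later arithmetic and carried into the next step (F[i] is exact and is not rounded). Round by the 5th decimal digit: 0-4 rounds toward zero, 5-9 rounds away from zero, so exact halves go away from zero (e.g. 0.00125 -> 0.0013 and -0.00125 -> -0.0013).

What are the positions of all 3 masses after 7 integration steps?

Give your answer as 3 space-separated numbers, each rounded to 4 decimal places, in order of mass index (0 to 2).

Step 0: x=[5.0000 9.0000 14.0000] v=[0.0000 0.0000 -2.0000]
Step 1: x=[5.0000 9.0400 13.5600] v=[0.0000 0.2000 -2.2000]
Step 2: x=[5.0016 9.0992 13.0992] v=[0.0080 0.2960 -2.3040]
Step 3: x=[5.0071 9.1545 12.6384] v=[0.0275 0.2765 -2.3040]
Step 4: x=[5.0185 9.1833 12.1982] v=[0.0570 0.1438 -2.2008]
Step 5: x=[5.0365 9.1661 11.7974] v=[0.0900 -0.0862 -2.0038]
Step 6: x=[5.0597 9.0889 11.4514] v=[0.1159 -0.3859 -1.7301]
Step 7: x=[5.0840 8.9451 11.1709] v=[0.1217 -0.7192 -1.4026]

Answer: 5.0840 8.9451 11.1709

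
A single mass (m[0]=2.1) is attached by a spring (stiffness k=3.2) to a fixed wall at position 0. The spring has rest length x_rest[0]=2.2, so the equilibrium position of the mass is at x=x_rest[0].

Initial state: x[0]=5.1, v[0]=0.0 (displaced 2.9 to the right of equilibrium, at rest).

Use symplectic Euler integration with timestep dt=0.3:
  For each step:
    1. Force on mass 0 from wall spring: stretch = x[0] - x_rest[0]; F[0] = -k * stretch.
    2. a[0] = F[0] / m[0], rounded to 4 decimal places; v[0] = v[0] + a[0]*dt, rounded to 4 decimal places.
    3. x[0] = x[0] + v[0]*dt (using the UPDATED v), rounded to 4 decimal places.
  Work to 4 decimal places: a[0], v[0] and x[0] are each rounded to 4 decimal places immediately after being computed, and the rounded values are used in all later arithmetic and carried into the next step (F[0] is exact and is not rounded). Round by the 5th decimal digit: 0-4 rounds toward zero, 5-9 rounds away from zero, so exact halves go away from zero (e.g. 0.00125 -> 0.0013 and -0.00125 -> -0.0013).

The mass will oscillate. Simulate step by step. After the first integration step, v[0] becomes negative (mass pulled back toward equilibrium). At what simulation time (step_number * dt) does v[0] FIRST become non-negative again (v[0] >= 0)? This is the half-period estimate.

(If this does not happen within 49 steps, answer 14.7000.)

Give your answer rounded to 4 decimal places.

Step 0: x=[5.1000] v=[0.0000]
Step 1: x=[4.7023] v=[-1.3257]
Step 2: x=[3.9614] v=[-2.4696]
Step 3: x=[2.9790] v=[-3.2748]
Step 4: x=[1.8897] v=[-3.6309]
Step 5: x=[0.8430] v=[-3.4891]
Step 6: x=[-0.0176] v=[-2.8688]
Step 7: x=[-0.5741] v=[-1.8550]
Step 8: x=[-0.7501] v=[-0.5868]
Step 9: x=[-0.5216] v=[0.7618]
First v>=0 after going negative at step 9, time=2.7000

Answer: 2.7000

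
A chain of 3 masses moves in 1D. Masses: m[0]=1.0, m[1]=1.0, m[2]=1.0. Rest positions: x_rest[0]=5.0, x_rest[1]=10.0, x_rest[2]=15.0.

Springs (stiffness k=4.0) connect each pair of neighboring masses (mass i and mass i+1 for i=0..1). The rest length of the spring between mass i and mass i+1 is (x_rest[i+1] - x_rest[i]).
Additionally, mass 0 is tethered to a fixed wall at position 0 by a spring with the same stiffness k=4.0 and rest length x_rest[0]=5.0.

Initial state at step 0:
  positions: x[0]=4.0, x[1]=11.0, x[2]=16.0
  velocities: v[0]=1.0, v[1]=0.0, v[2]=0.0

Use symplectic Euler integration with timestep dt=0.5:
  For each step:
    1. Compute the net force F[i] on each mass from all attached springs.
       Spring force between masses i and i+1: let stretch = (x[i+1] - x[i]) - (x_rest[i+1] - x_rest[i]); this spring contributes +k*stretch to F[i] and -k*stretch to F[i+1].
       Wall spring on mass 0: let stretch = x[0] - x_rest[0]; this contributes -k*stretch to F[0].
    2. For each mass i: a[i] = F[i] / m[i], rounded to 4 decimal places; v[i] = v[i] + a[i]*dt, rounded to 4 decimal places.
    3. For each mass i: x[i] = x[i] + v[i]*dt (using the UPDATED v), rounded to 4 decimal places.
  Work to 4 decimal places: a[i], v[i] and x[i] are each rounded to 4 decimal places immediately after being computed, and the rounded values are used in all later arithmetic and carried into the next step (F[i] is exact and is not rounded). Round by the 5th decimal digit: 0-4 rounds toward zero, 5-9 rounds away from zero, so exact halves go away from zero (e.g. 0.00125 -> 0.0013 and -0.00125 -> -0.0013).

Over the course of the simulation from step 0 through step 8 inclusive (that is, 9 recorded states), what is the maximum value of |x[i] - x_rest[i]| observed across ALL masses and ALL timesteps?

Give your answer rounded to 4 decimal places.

Answer: 2.5000

Derivation:
Step 0: x=[4.0000 11.0000 16.0000] v=[1.0000 0.0000 0.0000]
Step 1: x=[7.5000 9.0000 16.0000] v=[7.0000 -4.0000 0.0000]
Step 2: x=[5.0000 12.5000 14.0000] v=[-5.0000 7.0000 -4.0000]
Step 3: x=[5.0000 10.0000 15.5000] v=[0.0000 -5.0000 3.0000]
Step 4: x=[5.0000 8.0000 16.5000] v=[0.0000 -4.0000 2.0000]
Step 5: x=[3.0000 11.5000 14.0000] v=[-4.0000 7.0000 -5.0000]
Step 6: x=[6.5000 9.0000 14.0000] v=[7.0000 -5.0000 0.0000]
Step 7: x=[6.0000 9.0000 14.0000] v=[-1.0000 0.0000 0.0000]
Step 8: x=[2.5000 11.0000 14.0000] v=[-7.0000 4.0000 0.0000]
Max displacement = 2.5000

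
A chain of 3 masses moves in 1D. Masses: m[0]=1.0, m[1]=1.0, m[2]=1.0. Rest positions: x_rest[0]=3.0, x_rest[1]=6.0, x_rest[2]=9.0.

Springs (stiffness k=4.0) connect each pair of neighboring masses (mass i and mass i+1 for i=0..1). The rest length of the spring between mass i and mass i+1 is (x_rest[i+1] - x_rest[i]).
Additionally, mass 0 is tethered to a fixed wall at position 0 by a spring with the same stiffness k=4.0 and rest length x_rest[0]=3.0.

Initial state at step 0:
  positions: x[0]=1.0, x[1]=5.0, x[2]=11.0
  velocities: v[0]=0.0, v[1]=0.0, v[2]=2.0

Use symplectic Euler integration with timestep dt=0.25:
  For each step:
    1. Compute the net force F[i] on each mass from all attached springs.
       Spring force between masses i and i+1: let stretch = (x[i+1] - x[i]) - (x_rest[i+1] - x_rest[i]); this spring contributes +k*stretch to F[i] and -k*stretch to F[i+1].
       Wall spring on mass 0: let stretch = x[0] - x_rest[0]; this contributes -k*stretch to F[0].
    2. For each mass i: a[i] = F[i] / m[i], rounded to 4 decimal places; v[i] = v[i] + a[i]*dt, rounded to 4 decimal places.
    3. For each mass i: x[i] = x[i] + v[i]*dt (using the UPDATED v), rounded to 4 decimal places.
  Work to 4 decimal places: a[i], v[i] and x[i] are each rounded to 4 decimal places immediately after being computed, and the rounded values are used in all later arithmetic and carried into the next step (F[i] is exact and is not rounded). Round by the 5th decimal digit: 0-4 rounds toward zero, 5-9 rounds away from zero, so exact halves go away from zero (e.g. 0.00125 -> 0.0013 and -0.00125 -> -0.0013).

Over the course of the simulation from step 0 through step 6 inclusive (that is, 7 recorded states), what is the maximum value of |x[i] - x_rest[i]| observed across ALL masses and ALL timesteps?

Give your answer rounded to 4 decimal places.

Step 0: x=[1.0000 5.0000 11.0000] v=[0.0000 0.0000 2.0000]
Step 1: x=[1.7500 5.5000 10.7500] v=[3.0000 2.0000 -1.0000]
Step 2: x=[3.0000 6.3750 9.9375] v=[5.0000 3.5000 -3.2500]
Step 3: x=[4.3438 7.2969 8.9844] v=[5.3750 3.6875 -3.8125]
Step 4: x=[5.3399 7.9024 8.3594] v=[3.9843 2.4219 -2.5000]
Step 5: x=[5.6416 7.9815 8.3702] v=[1.2069 0.3164 0.0430]
Step 6: x=[5.1179 7.5728 9.0338] v=[-2.0948 -1.6348 2.6543]
Max displacement = 2.6416

Answer: 2.6416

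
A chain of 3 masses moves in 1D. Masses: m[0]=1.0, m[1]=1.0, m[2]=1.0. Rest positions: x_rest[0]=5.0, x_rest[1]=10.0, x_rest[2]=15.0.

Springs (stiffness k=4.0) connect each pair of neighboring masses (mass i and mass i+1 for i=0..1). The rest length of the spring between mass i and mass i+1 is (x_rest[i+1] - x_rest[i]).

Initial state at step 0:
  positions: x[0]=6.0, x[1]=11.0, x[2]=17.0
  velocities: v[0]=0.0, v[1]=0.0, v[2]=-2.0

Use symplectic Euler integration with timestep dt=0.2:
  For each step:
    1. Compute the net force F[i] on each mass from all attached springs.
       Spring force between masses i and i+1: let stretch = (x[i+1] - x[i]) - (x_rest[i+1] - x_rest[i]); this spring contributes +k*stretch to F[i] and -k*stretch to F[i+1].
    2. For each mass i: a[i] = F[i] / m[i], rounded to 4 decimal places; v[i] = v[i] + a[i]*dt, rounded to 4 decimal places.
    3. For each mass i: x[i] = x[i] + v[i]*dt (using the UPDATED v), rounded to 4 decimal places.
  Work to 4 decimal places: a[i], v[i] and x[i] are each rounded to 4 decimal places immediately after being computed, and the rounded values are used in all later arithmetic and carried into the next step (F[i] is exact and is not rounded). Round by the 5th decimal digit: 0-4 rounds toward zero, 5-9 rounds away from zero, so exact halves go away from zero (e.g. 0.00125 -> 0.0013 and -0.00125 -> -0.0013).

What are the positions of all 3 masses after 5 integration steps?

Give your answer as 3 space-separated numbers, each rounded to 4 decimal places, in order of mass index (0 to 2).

Step 0: x=[6.0000 11.0000 17.0000] v=[0.0000 0.0000 -2.0000]
Step 1: x=[6.0000 11.1600 16.4400] v=[0.0000 0.8000 -2.8000]
Step 2: x=[6.0256 11.3392 15.8352] v=[0.1280 0.8960 -3.0240]
Step 3: x=[6.1014 11.3876 15.3110] v=[0.3789 0.2419 -2.6208]
Step 4: x=[6.2230 11.2179 14.9591] v=[0.6079 -0.8483 -1.7595]
Step 5: x=[6.3438 10.8476 14.8086] v=[0.6038 -1.8513 -0.7525]

Answer: 6.3438 10.8476 14.8086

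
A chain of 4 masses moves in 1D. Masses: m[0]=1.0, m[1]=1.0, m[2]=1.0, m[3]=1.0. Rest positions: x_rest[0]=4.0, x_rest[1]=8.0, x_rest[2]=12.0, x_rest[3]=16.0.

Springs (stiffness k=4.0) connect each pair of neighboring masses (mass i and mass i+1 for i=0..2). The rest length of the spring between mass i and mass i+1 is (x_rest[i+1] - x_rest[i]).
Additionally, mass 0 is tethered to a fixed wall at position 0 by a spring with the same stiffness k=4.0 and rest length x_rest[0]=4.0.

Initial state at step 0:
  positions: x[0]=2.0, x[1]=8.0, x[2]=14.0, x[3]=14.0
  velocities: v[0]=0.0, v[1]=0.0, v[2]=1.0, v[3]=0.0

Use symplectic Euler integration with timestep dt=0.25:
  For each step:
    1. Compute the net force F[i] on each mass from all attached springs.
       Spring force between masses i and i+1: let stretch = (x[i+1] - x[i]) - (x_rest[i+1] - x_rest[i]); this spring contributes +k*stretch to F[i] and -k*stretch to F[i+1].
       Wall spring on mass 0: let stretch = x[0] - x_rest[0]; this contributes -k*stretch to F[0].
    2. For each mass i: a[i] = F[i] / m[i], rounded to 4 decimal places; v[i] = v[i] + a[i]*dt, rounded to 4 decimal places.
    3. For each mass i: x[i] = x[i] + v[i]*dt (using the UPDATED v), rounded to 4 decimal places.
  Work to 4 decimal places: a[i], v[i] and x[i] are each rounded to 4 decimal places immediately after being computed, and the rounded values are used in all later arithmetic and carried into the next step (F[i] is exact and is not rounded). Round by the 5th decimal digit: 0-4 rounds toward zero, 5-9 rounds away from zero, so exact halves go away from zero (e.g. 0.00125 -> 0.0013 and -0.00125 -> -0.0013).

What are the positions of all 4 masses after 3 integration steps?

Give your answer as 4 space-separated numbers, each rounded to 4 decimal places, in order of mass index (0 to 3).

Step 0: x=[2.0000 8.0000 14.0000 14.0000] v=[0.0000 0.0000 1.0000 0.0000]
Step 1: x=[3.0000 8.0000 12.7500 15.0000] v=[4.0000 0.0000 -5.0000 4.0000]
Step 2: x=[4.5000 7.9375 10.8750 16.4375] v=[6.0000 -0.2500 -7.5000 5.7500]
Step 3: x=[5.7344 7.7500 9.6563 17.4844] v=[4.9375 -0.7500 -4.8750 4.1875]

Answer: 5.7344 7.7500 9.6563 17.4844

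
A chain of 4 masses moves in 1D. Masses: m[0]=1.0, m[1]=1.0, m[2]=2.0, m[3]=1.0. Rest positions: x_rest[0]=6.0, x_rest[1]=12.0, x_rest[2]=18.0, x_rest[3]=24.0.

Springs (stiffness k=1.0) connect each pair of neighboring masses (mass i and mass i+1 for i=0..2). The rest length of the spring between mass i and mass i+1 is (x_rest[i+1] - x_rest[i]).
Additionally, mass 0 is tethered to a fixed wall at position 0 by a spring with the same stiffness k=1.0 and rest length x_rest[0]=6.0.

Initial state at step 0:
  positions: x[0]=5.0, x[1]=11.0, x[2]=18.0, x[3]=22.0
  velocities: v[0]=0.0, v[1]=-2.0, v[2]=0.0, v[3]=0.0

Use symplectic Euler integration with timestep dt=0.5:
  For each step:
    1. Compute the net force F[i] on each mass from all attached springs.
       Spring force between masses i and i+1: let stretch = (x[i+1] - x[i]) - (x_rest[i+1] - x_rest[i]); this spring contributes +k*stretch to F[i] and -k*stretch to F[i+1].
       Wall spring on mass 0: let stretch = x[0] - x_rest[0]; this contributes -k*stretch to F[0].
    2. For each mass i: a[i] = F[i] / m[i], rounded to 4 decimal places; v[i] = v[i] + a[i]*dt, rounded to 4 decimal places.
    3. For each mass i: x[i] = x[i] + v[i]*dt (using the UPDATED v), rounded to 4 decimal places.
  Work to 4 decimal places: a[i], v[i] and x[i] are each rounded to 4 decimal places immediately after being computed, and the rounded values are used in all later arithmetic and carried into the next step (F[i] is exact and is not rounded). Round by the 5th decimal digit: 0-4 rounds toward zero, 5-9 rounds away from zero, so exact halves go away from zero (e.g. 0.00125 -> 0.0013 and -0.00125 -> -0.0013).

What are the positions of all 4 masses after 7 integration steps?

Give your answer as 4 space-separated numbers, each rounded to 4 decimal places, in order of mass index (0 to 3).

Step 0: x=[5.0000 11.0000 18.0000 22.0000] v=[0.0000 -2.0000 0.0000 0.0000]
Step 1: x=[5.2500 10.2500 17.6250 22.5000] v=[0.5000 -1.5000 -0.7500 1.0000]
Step 2: x=[5.4375 10.0938 16.9375 23.2813] v=[0.3750 -0.3125 -1.3750 1.5625]
Step 3: x=[5.4297 10.4844 16.1875 23.9766] v=[-0.0156 0.7812 -1.5000 1.3906]
Step 4: x=[5.3282 11.0371 15.6983 24.2247] v=[-0.2031 1.1054 -0.9785 0.4961]
Step 5: x=[5.3218 11.3279 15.6922 23.8412] v=[-0.0128 0.5816 -0.0122 -0.7671]
Step 6: x=[5.4865 11.2083 16.1592 22.9204] v=[0.3294 -0.2393 0.9340 -1.8416]
Step 7: x=[5.7101 10.8959 16.8525 21.8093] v=[0.4471 -0.6248 1.3866 -2.2222]

Answer: 5.7101 10.8959 16.8525 21.8093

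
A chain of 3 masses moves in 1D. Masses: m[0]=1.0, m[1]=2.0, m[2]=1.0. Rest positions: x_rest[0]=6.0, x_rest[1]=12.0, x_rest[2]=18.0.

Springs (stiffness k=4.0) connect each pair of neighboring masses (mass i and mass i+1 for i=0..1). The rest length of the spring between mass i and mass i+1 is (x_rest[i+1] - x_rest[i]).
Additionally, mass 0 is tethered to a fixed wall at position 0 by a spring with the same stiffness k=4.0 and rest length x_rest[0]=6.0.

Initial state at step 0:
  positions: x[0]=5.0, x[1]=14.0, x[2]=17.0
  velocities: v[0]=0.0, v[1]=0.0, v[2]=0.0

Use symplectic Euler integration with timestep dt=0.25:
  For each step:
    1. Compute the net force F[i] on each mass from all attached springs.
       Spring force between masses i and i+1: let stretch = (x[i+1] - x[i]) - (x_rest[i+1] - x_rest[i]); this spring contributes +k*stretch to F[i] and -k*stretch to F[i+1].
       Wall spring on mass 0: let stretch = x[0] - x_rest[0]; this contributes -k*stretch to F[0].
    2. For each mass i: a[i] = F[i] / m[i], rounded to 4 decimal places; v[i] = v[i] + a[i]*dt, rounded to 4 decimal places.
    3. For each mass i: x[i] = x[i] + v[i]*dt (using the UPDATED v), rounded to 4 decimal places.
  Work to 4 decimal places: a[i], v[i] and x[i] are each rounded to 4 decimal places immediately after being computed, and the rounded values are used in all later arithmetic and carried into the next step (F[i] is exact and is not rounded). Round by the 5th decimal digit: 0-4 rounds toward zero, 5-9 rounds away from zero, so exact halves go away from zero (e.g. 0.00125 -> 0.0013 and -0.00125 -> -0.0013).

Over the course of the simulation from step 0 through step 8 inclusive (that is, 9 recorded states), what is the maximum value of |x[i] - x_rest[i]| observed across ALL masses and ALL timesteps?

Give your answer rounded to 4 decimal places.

Answer: 2.2895

Derivation:
Step 0: x=[5.0000 14.0000 17.0000] v=[0.0000 0.0000 0.0000]
Step 1: x=[6.0000 13.2500 17.7500] v=[4.0000 -3.0000 3.0000]
Step 2: x=[7.3125 12.1563 18.8750] v=[5.2500 -4.3750 4.5000]
Step 3: x=[8.0078 11.2969 19.8203] v=[2.7813 -3.4376 3.7813]
Step 4: x=[7.5235 11.0918 20.1348] v=[-1.9374 -0.8205 1.2579]
Step 5: x=[6.0504 11.5710 19.6885] v=[-5.8926 1.9169 -1.7851]
Step 6: x=[4.4448 12.3749 18.7129] v=[-6.4224 3.2154 -3.9026]
Step 7: x=[3.7105 12.9798 17.6528] v=[-2.9371 2.4194 -4.2406]
Step 8: x=[4.3659 13.0101 16.9244] v=[2.6217 0.1213 -2.9136]
Max displacement = 2.2895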